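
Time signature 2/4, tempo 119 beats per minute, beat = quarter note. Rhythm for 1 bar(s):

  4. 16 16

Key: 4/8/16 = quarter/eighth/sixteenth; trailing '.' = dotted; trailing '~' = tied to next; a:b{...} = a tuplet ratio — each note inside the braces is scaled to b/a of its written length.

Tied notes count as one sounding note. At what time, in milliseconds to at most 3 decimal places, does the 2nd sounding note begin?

1. 0.0ms @ 0 + 756.303ms (3/2)
2. 756.303ms @ 3/2 + 126.05ms (1/4)
3. 882.353ms @ 7/4 + 126.05ms (1/4)

note 2 onset = 3/2b = 756.303ms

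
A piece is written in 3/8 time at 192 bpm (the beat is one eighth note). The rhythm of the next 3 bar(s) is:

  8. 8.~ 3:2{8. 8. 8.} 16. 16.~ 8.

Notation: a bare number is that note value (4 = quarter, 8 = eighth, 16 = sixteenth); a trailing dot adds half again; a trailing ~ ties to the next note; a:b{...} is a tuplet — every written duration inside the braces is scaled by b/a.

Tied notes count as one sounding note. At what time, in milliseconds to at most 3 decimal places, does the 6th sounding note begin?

1. 0.0ms @ 0 + 468.75ms (3/2)
2. 468.75ms @ 3/2 + 781.25ms (5/2)
3. 1250.0ms @ 4 + 312.5ms (1)
4. 1562.5ms @ 5 + 312.5ms (1)
5. 1875.0ms @ 6 + 234.375ms (3/4)
6. 2109.375ms @ 27/4 + 703.125ms (9/4)

note 6 onset = 27/4b = 2109.375ms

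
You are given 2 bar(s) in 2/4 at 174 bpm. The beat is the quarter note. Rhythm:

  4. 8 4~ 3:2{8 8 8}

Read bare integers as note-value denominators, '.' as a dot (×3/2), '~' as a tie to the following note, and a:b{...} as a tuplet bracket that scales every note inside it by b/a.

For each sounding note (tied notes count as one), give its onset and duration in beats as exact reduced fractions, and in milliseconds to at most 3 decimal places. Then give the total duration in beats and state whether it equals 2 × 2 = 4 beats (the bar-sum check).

1) 0.0ms=0b +517.241ms=3/2b
2) 517.241ms=3/2b +172.414ms=1/2b
3) 689.655ms=2b +459.77ms=4/3b
4) 1149.425ms=10/3b +114.943ms=1/3b
5) 1264.368ms=11/3b +114.943ms=1/3b
Σ=4b of 4 (174bpm 2/4) — PASS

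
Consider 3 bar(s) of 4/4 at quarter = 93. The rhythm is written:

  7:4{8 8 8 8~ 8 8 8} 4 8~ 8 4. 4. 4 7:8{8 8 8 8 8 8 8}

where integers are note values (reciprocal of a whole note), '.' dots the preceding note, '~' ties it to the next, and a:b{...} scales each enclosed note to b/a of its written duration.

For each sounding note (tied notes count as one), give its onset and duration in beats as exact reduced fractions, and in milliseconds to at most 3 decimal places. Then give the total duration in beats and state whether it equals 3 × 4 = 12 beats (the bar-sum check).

1) 0.0ms=0b +184.332ms=2/7b
2) 184.332ms=2/7b +184.332ms=2/7b
3) 368.664ms=4/7b +184.332ms=2/7b
4) 552.995ms=6/7b +368.664ms=4/7b
5) 921.659ms=10/7b +184.332ms=2/7b
6) 1105.991ms=12/7b +184.332ms=2/7b
7) 1290.323ms=2b +645.161ms=1b
8) 1935.484ms=3b +645.161ms=1b
9) 2580.645ms=4b +967.742ms=3/2b
10) 3548.387ms=11/2b +967.742ms=3/2b
11) 4516.129ms=7b +645.161ms=1b
12) 5161.29ms=8b +368.664ms=4/7b
13) 5529.954ms=60/7b +368.664ms=4/7b
14) 5898.618ms=64/7b +368.664ms=4/7b
15) 6267.281ms=68/7b +368.664ms=4/7b
16) 6635.945ms=72/7b +368.664ms=4/7b
17) 7004.608ms=76/7b +368.664ms=4/7b
18) 7373.272ms=80/7b +368.664ms=4/7b
Σ=12b of 12 (93bpm 4/4) — PASS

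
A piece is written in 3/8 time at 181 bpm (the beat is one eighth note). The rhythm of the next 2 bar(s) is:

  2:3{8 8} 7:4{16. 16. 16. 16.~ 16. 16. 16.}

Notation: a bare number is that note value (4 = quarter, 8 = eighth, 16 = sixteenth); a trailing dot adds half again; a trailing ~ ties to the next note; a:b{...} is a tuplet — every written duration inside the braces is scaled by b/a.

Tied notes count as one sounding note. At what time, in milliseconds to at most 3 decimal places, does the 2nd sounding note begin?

1. 0.0ms @ 0 + 497.238ms (3/2)
2. 497.238ms @ 3/2 + 497.238ms (3/2)
3. 994.475ms @ 3 + 142.068ms (3/7)
4. 1136.543ms @ 24/7 + 142.068ms (3/7)
5. 1278.611ms @ 27/7 + 142.068ms (3/7)
6. 1420.679ms @ 30/7 + 284.136ms (6/7)
7. 1704.815ms @ 36/7 + 142.068ms (3/7)
8. 1846.882ms @ 39/7 + 142.068ms (3/7)

note 2 onset = 3/2b = 497.238ms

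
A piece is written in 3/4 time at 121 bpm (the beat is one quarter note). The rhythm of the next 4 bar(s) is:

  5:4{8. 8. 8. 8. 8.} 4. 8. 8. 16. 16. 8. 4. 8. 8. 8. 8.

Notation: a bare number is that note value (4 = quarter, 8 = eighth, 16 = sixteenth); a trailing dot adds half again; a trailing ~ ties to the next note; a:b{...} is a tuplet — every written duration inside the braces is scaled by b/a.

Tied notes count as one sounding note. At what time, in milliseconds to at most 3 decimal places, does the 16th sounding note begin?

note 16 onset = 45/4b = 5578.512ms

1. 0.0ms @ 0 + 297.521ms (3/5)
2. 297.521ms @ 3/5 + 297.521ms (3/5)
3. 595.041ms @ 6/5 + 297.521ms (3/5)
4. 892.562ms @ 9/5 + 297.521ms (3/5)
5. 1190.083ms @ 12/5 + 297.521ms (3/5)
6. 1487.603ms @ 3 + 743.802ms (3/2)
7. 2231.405ms @ 9/2 + 371.901ms (3/4)
8. 2603.306ms @ 21/4 + 371.901ms (3/4)
9. 2975.207ms @ 6 + 185.95ms (3/8)
10. 3161.157ms @ 51/8 + 185.95ms (3/8)
11. 3347.107ms @ 27/4 + 371.901ms (3/4)
12. 3719.008ms @ 15/2 + 743.802ms (3/2)
13. 4462.81ms @ 9 + 371.901ms (3/4)
14. 4834.711ms @ 39/4 + 371.901ms (3/4)
15. 5206.612ms @ 21/2 + 371.901ms (3/4)
16. 5578.512ms @ 45/4 + 371.901ms (3/4)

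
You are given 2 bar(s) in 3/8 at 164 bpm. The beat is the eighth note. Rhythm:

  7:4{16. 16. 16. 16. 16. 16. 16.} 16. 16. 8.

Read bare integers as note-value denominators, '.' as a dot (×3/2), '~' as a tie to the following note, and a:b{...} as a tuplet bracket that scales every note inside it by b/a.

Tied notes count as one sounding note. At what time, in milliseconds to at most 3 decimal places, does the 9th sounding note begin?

note 9 onset = 15/4b = 1371.951ms

1. 0.0ms @ 0 + 156.794ms (3/7)
2. 156.794ms @ 3/7 + 156.794ms (3/7)
3. 313.589ms @ 6/7 + 156.794ms (3/7)
4. 470.383ms @ 9/7 + 156.794ms (3/7)
5. 627.178ms @ 12/7 + 156.794ms (3/7)
6. 783.972ms @ 15/7 + 156.794ms (3/7)
7. 940.767ms @ 18/7 + 156.794ms (3/7)
8. 1097.561ms @ 3 + 274.39ms (3/4)
9. 1371.951ms @ 15/4 + 274.39ms (3/4)
10. 1646.341ms @ 9/2 + 548.78ms (3/2)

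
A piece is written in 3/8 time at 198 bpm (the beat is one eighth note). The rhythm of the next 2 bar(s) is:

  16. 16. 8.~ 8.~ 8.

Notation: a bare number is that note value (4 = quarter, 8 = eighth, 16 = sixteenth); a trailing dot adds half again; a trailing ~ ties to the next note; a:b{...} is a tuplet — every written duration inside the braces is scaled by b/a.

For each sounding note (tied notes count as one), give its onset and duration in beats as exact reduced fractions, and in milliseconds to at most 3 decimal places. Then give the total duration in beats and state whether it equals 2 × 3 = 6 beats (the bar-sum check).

1) 0.0ms=0b +227.273ms=3/4b
2) 227.273ms=3/4b +227.273ms=3/4b
3) 454.545ms=3/2b +1363.636ms=9/2b
Σ=6b of 6 (198bpm 3/8) — PASS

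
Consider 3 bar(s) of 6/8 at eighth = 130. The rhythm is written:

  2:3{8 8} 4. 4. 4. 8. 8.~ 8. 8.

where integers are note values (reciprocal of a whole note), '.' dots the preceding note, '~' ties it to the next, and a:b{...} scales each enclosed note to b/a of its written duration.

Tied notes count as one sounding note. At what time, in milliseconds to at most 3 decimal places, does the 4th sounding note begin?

note 4 onset = 6b = 2769.231ms

1. 0.0ms @ 0 + 692.308ms (3/2)
2. 692.308ms @ 3/2 + 692.308ms (3/2)
3. 1384.615ms @ 3 + 1384.615ms (3)
4. 2769.231ms @ 6 + 1384.615ms (3)
5. 4153.846ms @ 9 + 1384.615ms (3)
6. 5538.462ms @ 12 + 692.308ms (3/2)
7. 6230.769ms @ 27/2 + 1384.615ms (3)
8. 7615.385ms @ 33/2 + 692.308ms (3/2)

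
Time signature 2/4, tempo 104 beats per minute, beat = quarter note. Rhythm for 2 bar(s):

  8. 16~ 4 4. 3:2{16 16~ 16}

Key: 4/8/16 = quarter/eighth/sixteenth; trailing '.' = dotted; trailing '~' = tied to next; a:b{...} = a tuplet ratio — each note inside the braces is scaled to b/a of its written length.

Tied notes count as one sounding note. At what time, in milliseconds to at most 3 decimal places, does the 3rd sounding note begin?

note 3 onset = 2b = 1153.846ms

1. 0.0ms @ 0 + 432.692ms (3/4)
2. 432.692ms @ 3/4 + 721.154ms (5/4)
3. 1153.846ms @ 2 + 865.385ms (3/2)
4. 2019.231ms @ 7/2 + 96.154ms (1/6)
5. 2115.385ms @ 11/3 + 192.308ms (1/3)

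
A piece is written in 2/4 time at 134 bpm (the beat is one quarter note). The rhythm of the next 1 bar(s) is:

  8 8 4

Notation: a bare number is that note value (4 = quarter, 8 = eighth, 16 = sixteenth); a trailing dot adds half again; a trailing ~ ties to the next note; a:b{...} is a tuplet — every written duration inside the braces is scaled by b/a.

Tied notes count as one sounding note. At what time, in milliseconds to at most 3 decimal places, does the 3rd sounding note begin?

note 3 onset = 1b = 447.761ms

1. 0.0ms @ 0 + 223.881ms (1/2)
2. 223.881ms @ 1/2 + 223.881ms (1/2)
3. 447.761ms @ 1 + 447.761ms (1)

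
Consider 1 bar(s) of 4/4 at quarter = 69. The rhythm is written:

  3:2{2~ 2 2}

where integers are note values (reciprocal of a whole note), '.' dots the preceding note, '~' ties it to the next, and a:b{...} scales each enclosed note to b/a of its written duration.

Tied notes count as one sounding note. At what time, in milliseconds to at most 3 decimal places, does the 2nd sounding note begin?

1. 0.0ms @ 0 + 2318.841ms (8/3)
2. 2318.841ms @ 8/3 + 1159.42ms (4/3)

note 2 onset = 8/3b = 2318.841ms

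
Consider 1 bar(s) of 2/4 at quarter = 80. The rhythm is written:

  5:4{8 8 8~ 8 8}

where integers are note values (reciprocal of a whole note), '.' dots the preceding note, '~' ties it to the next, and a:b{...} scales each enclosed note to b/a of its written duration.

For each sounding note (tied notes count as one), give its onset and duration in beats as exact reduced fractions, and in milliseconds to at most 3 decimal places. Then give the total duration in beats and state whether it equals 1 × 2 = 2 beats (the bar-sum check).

1) 0.0ms=0b +300.0ms=2/5b
2) 300.0ms=2/5b +300.0ms=2/5b
3) 600.0ms=4/5b +600.0ms=4/5b
4) 1200.0ms=8/5b +300.0ms=2/5b
Σ=2b of 2 (80bpm 2/4) — PASS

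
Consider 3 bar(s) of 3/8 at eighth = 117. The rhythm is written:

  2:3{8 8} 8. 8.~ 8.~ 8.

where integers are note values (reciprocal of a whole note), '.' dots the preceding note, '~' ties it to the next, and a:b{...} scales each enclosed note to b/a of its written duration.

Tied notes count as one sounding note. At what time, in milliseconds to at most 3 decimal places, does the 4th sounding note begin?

1. 0.0ms @ 0 + 769.231ms (3/2)
2. 769.231ms @ 3/2 + 769.231ms (3/2)
3. 1538.462ms @ 3 + 769.231ms (3/2)
4. 2307.692ms @ 9/2 + 2307.692ms (9/2)

note 4 onset = 9/2b = 2307.692ms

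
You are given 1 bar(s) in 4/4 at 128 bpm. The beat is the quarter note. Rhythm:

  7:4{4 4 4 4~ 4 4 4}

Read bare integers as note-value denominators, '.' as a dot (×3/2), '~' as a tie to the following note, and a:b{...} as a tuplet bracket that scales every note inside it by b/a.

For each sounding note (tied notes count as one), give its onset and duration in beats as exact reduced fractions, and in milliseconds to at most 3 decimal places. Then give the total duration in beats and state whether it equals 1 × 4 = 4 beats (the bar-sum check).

1) 0.0ms=0b +267.857ms=4/7b
2) 267.857ms=4/7b +267.857ms=4/7b
3) 535.714ms=8/7b +267.857ms=4/7b
4) 803.571ms=12/7b +535.714ms=8/7b
5) 1339.286ms=20/7b +267.857ms=4/7b
6) 1607.143ms=24/7b +267.857ms=4/7b
Σ=4b of 4 (128bpm 4/4) — PASS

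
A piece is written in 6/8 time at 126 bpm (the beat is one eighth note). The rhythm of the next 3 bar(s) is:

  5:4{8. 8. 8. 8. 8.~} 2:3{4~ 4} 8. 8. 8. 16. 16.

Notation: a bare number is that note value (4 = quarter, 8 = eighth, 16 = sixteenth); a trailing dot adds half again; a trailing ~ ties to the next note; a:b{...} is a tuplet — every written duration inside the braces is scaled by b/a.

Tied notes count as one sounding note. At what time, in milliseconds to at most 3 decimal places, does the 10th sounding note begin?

1. 0.0ms @ 0 + 571.429ms (6/5)
2. 571.429ms @ 6/5 + 571.429ms (6/5)
3. 1142.857ms @ 12/5 + 571.429ms (6/5)
4. 1714.286ms @ 18/5 + 571.429ms (6/5)
5. 2285.714ms @ 24/5 + 3428.571ms (36/5)
6. 5714.286ms @ 12 + 714.286ms (3/2)
7. 6428.571ms @ 27/2 + 714.286ms (3/2)
8. 7142.857ms @ 15 + 714.286ms (3/2)
9. 7857.143ms @ 33/2 + 357.143ms (3/4)
10. 8214.286ms @ 69/4 + 357.143ms (3/4)

note 10 onset = 69/4b = 8214.286ms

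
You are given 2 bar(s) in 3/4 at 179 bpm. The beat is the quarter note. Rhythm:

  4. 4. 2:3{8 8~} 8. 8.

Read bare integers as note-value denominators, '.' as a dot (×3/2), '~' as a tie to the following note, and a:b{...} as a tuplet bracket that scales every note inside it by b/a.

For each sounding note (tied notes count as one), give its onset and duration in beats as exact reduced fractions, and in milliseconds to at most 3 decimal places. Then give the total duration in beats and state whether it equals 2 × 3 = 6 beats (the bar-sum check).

1) 0.0ms=0b +502.793ms=3/2b
2) 502.793ms=3/2b +502.793ms=3/2b
3) 1005.587ms=3b +251.397ms=3/4b
4) 1256.983ms=15/4b +502.793ms=3/2b
5) 1759.777ms=21/4b +251.397ms=3/4b
Σ=6b of 6 (179bpm 3/4) — PASS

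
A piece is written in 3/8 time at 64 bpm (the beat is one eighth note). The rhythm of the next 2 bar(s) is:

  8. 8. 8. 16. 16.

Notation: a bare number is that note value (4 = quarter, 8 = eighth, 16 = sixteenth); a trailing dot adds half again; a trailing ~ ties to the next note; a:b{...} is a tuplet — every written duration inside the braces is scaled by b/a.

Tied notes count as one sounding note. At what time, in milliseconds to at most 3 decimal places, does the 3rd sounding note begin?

1. 0.0ms @ 0 + 1406.25ms (3/2)
2. 1406.25ms @ 3/2 + 1406.25ms (3/2)
3. 2812.5ms @ 3 + 1406.25ms (3/2)
4. 4218.75ms @ 9/2 + 703.125ms (3/4)
5. 4921.875ms @ 21/4 + 703.125ms (3/4)

note 3 onset = 3b = 2812.5ms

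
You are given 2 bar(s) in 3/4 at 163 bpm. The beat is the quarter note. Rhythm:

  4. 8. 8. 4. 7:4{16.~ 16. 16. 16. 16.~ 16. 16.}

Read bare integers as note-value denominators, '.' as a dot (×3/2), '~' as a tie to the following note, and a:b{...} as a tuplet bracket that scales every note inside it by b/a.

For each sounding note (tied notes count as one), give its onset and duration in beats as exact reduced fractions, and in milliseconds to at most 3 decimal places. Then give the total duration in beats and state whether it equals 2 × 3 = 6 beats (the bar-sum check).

1) 0.0ms=0b +552.147ms=3/2b
2) 552.147ms=3/2b +276.074ms=3/4b
3) 828.221ms=9/4b +276.074ms=3/4b
4) 1104.294ms=3b +552.147ms=3/2b
5) 1656.442ms=9/2b +157.756ms=3/7b
6) 1814.198ms=69/14b +78.878ms=3/14b
7) 1893.076ms=36/7b +78.878ms=3/14b
8) 1971.954ms=75/14b +157.756ms=3/7b
9) 2129.711ms=81/14b +78.878ms=3/14b
Σ=6b of 6 (163bpm 3/4) — PASS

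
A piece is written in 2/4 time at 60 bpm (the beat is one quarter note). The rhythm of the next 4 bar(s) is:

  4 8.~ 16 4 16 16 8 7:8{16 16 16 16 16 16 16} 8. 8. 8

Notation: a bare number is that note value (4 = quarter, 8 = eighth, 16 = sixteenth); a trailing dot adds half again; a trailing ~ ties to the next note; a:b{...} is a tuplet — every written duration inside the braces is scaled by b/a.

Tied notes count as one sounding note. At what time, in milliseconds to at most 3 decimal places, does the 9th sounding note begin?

1. 0.0ms @ 0 + 1000.0ms (1)
2. 1000.0ms @ 1 + 1000.0ms (1)
3. 2000.0ms @ 2 + 1000.0ms (1)
4. 3000.0ms @ 3 + 250.0ms (1/4)
5. 3250.0ms @ 13/4 + 250.0ms (1/4)
6. 3500.0ms @ 7/2 + 500.0ms (1/2)
7. 4000.0ms @ 4 + 285.714ms (2/7)
8. 4285.714ms @ 30/7 + 285.714ms (2/7)
9. 4571.429ms @ 32/7 + 285.714ms (2/7)
10. 4857.143ms @ 34/7 + 285.714ms (2/7)
11. 5142.857ms @ 36/7 + 285.714ms (2/7)
12. 5428.571ms @ 38/7 + 285.714ms (2/7)
13. 5714.286ms @ 40/7 + 285.714ms (2/7)
14. 6000.0ms @ 6 + 750.0ms (3/4)
15. 6750.0ms @ 27/4 + 750.0ms (3/4)
16. 7500.0ms @ 15/2 + 500.0ms (1/2)

note 9 onset = 32/7b = 4571.429ms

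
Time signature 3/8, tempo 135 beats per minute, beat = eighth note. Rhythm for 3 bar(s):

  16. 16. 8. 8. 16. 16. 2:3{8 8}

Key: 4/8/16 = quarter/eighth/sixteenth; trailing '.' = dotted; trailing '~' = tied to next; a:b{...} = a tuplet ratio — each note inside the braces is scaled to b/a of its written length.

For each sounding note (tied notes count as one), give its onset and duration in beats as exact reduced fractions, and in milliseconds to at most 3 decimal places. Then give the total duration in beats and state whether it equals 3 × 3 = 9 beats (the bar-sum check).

1) 0.0ms=0b +333.333ms=3/4b
2) 333.333ms=3/4b +333.333ms=3/4b
3) 666.667ms=3/2b +666.667ms=3/2b
4) 1333.333ms=3b +666.667ms=3/2b
5) 2000.0ms=9/2b +333.333ms=3/4b
6) 2333.333ms=21/4b +333.333ms=3/4b
7) 2666.667ms=6b +666.667ms=3/2b
8) 3333.333ms=15/2b +666.667ms=3/2b
Σ=9b of 9 (135bpm 3/8) — PASS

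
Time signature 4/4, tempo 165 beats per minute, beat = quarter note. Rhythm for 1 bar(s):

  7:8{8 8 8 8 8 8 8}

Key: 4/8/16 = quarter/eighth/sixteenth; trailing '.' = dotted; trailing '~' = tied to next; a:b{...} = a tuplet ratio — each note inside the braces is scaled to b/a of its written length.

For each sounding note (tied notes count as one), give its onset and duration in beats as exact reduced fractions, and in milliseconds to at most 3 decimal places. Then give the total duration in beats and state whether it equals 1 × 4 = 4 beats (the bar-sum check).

1) 0.0ms=0b +207.792ms=4/7b
2) 207.792ms=4/7b +207.792ms=4/7b
3) 415.584ms=8/7b +207.792ms=4/7b
4) 623.377ms=12/7b +207.792ms=4/7b
5) 831.169ms=16/7b +207.792ms=4/7b
6) 1038.961ms=20/7b +207.792ms=4/7b
7) 1246.753ms=24/7b +207.792ms=4/7b
Σ=4b of 4 (165bpm 4/4) — PASS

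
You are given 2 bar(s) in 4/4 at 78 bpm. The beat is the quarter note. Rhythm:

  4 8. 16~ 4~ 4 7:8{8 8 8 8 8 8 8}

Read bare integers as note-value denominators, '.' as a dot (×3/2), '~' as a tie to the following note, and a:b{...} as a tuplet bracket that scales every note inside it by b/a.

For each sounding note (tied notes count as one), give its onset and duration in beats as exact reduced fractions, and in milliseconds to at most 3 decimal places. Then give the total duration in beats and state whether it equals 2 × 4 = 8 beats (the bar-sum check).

1) 0.0ms=0b +769.231ms=1b
2) 769.231ms=1b +576.923ms=3/4b
3) 1346.154ms=7/4b +1730.769ms=9/4b
4) 3076.923ms=4b +439.56ms=4/7b
5) 3516.484ms=32/7b +439.56ms=4/7b
6) 3956.044ms=36/7b +439.56ms=4/7b
7) 4395.604ms=40/7b +439.56ms=4/7b
8) 4835.165ms=44/7b +439.56ms=4/7b
9) 5274.725ms=48/7b +439.56ms=4/7b
10) 5714.286ms=52/7b +439.56ms=4/7b
Σ=8b of 8 (78bpm 4/4) — PASS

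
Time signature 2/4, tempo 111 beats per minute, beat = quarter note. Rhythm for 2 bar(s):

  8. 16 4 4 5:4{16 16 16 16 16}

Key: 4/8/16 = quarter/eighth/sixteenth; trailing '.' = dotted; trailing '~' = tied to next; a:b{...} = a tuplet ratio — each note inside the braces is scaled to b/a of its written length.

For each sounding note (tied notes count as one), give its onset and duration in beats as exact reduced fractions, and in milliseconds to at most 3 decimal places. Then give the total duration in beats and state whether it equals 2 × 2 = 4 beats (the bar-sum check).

1) 0.0ms=0b +405.405ms=3/4b
2) 405.405ms=3/4b +135.135ms=1/4b
3) 540.541ms=1b +540.541ms=1b
4) 1081.081ms=2b +540.541ms=1b
5) 1621.622ms=3b +108.108ms=1/5b
6) 1729.73ms=16/5b +108.108ms=1/5b
7) 1837.838ms=17/5b +108.108ms=1/5b
8) 1945.946ms=18/5b +108.108ms=1/5b
9) 2054.054ms=19/5b +108.108ms=1/5b
Σ=4b of 4 (111bpm 2/4) — PASS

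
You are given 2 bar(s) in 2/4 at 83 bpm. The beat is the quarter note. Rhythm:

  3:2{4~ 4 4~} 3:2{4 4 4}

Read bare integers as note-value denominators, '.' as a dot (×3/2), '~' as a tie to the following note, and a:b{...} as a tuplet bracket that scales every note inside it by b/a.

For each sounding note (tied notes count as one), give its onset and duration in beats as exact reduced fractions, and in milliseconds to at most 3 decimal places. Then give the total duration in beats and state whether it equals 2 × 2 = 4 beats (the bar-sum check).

1) 0.0ms=0b +963.855ms=4/3b
2) 963.855ms=4/3b +963.855ms=4/3b
3) 1927.711ms=8/3b +481.928ms=2/3b
4) 2409.639ms=10/3b +481.928ms=2/3b
Σ=4b of 4 (83bpm 2/4) — PASS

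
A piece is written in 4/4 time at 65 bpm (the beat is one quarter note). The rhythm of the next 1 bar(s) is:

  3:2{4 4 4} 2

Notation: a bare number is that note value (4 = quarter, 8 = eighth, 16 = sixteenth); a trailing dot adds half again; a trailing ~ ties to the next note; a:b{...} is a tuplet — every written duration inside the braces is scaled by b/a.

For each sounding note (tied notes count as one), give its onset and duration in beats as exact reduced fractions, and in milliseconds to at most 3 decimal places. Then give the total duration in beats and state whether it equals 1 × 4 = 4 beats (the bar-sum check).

1) 0.0ms=0b +615.385ms=2/3b
2) 615.385ms=2/3b +615.385ms=2/3b
3) 1230.769ms=4/3b +615.385ms=2/3b
4) 1846.154ms=2b +1846.154ms=2b
Σ=4b of 4 (65bpm 4/4) — PASS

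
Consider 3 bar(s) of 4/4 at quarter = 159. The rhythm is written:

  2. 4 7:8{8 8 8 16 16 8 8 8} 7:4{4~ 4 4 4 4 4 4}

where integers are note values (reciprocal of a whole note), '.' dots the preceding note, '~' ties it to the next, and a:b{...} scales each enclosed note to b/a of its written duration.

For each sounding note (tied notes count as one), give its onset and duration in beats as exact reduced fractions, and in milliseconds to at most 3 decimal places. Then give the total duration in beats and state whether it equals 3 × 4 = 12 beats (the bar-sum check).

1) 0.0ms=0b +1132.075ms=3b
2) 1132.075ms=3b +377.358ms=1b
3) 1509.434ms=4b +215.633ms=4/7b
4) 1725.067ms=32/7b +215.633ms=4/7b
5) 1940.701ms=36/7b +215.633ms=4/7b
6) 2156.334ms=40/7b +107.817ms=2/7b
7) 2264.151ms=6b +107.817ms=2/7b
8) 2371.968ms=44/7b +215.633ms=4/7b
9) 2587.601ms=48/7b +215.633ms=4/7b
10) 2803.235ms=52/7b +215.633ms=4/7b
11) 3018.868ms=8b +431.267ms=8/7b
12) 3450.135ms=64/7b +215.633ms=4/7b
13) 3665.768ms=68/7b +215.633ms=4/7b
14) 3881.402ms=72/7b +215.633ms=4/7b
15) 4097.035ms=76/7b +215.633ms=4/7b
16) 4312.668ms=80/7b +215.633ms=4/7b
Σ=12b of 12 (159bpm 4/4) — PASS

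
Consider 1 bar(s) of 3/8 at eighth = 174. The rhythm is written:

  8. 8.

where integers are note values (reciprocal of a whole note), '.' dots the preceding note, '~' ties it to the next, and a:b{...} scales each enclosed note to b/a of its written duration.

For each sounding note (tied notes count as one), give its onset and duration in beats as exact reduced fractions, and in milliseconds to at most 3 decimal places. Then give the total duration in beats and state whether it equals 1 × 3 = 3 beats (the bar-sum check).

1) 0.0ms=0b +517.241ms=3/2b
2) 517.241ms=3/2b +517.241ms=3/2b
Σ=3b of 3 (174bpm 3/8) — PASS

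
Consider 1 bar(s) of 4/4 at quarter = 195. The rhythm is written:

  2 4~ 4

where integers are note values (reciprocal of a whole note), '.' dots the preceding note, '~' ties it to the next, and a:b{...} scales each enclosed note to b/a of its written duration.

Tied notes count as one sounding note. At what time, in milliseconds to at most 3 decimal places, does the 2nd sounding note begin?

1. 0.0ms @ 0 + 615.385ms (2)
2. 615.385ms @ 2 + 615.385ms (2)

note 2 onset = 2b = 615.385ms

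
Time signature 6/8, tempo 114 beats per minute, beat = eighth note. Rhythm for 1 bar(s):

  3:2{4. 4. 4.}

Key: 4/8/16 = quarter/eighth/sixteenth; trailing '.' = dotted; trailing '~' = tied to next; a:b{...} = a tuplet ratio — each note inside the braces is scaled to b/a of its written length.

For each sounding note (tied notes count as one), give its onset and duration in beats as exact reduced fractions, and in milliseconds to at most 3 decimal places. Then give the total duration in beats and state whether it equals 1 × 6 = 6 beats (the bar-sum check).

1) 0.0ms=0b +1052.632ms=2b
2) 1052.632ms=2b +1052.632ms=2b
3) 2105.263ms=4b +1052.632ms=2b
Σ=6b of 6 (114bpm 6/8) — PASS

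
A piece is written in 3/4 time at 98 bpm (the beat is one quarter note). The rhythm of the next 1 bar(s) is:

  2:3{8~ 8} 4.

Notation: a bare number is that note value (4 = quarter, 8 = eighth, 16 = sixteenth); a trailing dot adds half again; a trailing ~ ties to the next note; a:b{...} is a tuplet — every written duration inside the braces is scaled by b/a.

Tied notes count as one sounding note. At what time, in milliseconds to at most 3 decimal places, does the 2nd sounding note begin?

1. 0.0ms @ 0 + 918.367ms (3/2)
2. 918.367ms @ 3/2 + 918.367ms (3/2)

note 2 onset = 3/2b = 918.367ms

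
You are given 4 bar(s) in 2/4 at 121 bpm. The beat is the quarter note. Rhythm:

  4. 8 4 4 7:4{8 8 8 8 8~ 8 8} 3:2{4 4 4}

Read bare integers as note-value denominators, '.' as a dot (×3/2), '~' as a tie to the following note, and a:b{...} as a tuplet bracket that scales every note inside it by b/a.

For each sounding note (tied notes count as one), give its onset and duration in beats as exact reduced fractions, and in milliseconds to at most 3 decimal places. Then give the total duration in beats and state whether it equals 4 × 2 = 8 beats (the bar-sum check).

1) 0.0ms=0b +743.802ms=3/2b
2) 743.802ms=3/2b +247.934ms=1/2b
3) 991.736ms=2b +495.868ms=1b
4) 1487.603ms=3b +495.868ms=1b
5) 1983.471ms=4b +141.677ms=2/7b
6) 2125.148ms=30/7b +141.677ms=2/7b
7) 2266.824ms=32/7b +141.677ms=2/7b
8) 2408.501ms=34/7b +141.677ms=2/7b
9) 2550.177ms=36/7b +283.353ms=4/7b
10) 2833.53ms=40/7b +141.677ms=2/7b
11) 2975.207ms=6b +330.579ms=2/3b
12) 3305.785ms=20/3b +330.579ms=2/3b
13) 3636.364ms=22/3b +330.579ms=2/3b
Σ=8b of 8 (121bpm 2/4) — PASS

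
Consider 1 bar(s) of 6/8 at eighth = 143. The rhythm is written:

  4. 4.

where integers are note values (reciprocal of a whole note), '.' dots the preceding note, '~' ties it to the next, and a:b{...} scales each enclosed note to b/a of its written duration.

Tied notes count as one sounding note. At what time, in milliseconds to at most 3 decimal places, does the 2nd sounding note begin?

note 2 onset = 3b = 1258.741ms

1. 0.0ms @ 0 + 1258.741ms (3)
2. 1258.741ms @ 3 + 1258.741ms (3)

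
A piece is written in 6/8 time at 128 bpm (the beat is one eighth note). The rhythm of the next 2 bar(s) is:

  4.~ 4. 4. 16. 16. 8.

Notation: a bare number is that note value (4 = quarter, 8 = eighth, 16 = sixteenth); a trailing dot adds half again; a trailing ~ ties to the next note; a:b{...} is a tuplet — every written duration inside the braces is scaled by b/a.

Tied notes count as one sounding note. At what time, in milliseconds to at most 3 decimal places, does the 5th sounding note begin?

note 5 onset = 21/2b = 4921.875ms

1. 0.0ms @ 0 + 2812.5ms (6)
2. 2812.5ms @ 6 + 1406.25ms (3)
3. 4218.75ms @ 9 + 351.562ms (3/4)
4. 4570.312ms @ 39/4 + 351.562ms (3/4)
5. 4921.875ms @ 21/2 + 703.125ms (3/2)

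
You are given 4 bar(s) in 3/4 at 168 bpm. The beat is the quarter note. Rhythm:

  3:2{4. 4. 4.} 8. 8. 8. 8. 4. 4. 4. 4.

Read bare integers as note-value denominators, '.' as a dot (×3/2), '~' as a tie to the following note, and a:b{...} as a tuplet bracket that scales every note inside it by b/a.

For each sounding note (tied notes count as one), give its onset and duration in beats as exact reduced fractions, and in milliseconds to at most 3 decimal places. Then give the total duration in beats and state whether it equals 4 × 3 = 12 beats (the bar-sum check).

1) 0.0ms=0b +357.143ms=1b
2) 357.143ms=1b +357.143ms=1b
3) 714.286ms=2b +357.143ms=1b
4) 1071.429ms=3b +267.857ms=3/4b
5) 1339.286ms=15/4b +267.857ms=3/4b
6) 1607.143ms=9/2b +267.857ms=3/4b
7) 1875.0ms=21/4b +267.857ms=3/4b
8) 2142.857ms=6b +535.714ms=3/2b
9) 2678.571ms=15/2b +535.714ms=3/2b
10) 3214.286ms=9b +535.714ms=3/2b
11) 3750.0ms=21/2b +535.714ms=3/2b
Σ=12b of 12 (168bpm 3/4) — PASS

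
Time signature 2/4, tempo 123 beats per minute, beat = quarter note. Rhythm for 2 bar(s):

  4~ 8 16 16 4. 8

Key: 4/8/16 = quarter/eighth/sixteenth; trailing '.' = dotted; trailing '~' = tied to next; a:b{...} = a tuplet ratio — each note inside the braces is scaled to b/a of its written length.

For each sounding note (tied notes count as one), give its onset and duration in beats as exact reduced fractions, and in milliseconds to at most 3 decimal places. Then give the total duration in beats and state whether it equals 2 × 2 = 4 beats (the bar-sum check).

1) 0.0ms=0b +731.707ms=3/2b
2) 731.707ms=3/2b +121.951ms=1/4b
3) 853.659ms=7/4b +121.951ms=1/4b
4) 975.61ms=2b +731.707ms=3/2b
5) 1707.317ms=7/2b +243.902ms=1/2b
Σ=4b of 4 (123bpm 2/4) — PASS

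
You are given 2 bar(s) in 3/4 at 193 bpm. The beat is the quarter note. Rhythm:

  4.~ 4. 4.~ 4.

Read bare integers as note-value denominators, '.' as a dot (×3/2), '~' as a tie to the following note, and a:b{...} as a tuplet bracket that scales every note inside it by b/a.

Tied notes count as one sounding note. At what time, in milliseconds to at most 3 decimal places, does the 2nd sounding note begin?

1. 0.0ms @ 0 + 932.642ms (3)
2. 932.642ms @ 3 + 932.642ms (3)

note 2 onset = 3b = 932.642ms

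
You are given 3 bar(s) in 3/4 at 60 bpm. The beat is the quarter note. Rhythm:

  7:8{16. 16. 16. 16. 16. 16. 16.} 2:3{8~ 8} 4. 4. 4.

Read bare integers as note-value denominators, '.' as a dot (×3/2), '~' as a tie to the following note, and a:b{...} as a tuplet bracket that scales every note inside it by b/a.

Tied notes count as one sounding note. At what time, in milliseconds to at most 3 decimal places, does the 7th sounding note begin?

1. 0.0ms @ 0 + 428.571ms (3/7)
2. 428.571ms @ 3/7 + 428.571ms (3/7)
3. 857.143ms @ 6/7 + 428.571ms (3/7)
4. 1285.714ms @ 9/7 + 428.571ms (3/7)
5. 1714.286ms @ 12/7 + 428.571ms (3/7)
6. 2142.857ms @ 15/7 + 428.571ms (3/7)
7. 2571.429ms @ 18/7 + 428.571ms (3/7)
8. 3000.0ms @ 3 + 1500.0ms (3/2)
9. 4500.0ms @ 9/2 + 1500.0ms (3/2)
10. 6000.0ms @ 6 + 1500.0ms (3/2)
11. 7500.0ms @ 15/2 + 1500.0ms (3/2)

note 7 onset = 18/7b = 2571.429ms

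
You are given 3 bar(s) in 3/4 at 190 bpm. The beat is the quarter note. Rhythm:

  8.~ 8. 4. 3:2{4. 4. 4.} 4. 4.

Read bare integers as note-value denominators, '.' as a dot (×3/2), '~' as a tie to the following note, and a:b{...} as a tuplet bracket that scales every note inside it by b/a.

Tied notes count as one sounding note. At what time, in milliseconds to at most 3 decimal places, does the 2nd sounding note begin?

1. 0.0ms @ 0 + 473.684ms (3/2)
2. 473.684ms @ 3/2 + 473.684ms (3/2)
3. 947.368ms @ 3 + 315.789ms (1)
4. 1263.158ms @ 4 + 315.789ms (1)
5. 1578.947ms @ 5 + 315.789ms (1)
6. 1894.737ms @ 6 + 473.684ms (3/2)
7. 2368.421ms @ 15/2 + 473.684ms (3/2)

note 2 onset = 3/2b = 473.684ms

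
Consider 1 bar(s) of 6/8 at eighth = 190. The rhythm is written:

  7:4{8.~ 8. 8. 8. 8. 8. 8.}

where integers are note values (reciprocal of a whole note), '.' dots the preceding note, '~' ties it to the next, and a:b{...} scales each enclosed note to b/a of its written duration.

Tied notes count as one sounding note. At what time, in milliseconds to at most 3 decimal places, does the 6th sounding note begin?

note 6 onset = 36/7b = 1624.06ms

1. 0.0ms @ 0 + 541.353ms (12/7)
2. 541.353ms @ 12/7 + 270.677ms (6/7)
3. 812.03ms @ 18/7 + 270.677ms (6/7)
4. 1082.707ms @ 24/7 + 270.677ms (6/7)
5. 1353.383ms @ 30/7 + 270.677ms (6/7)
6. 1624.06ms @ 36/7 + 270.677ms (6/7)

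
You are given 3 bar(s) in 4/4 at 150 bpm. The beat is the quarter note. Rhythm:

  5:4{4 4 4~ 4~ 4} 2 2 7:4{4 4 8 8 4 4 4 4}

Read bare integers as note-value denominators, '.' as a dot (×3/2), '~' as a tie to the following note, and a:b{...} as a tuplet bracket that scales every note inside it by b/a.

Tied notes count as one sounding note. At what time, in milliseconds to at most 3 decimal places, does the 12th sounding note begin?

1. 0.0ms @ 0 + 320.0ms (4/5)
2. 320.0ms @ 4/5 + 320.0ms (4/5)
3. 640.0ms @ 8/5 + 960.0ms (12/5)
4. 1600.0ms @ 4 + 800.0ms (2)
5. 2400.0ms @ 6 + 800.0ms (2)
6. 3200.0ms @ 8 + 228.571ms (4/7)
7. 3428.571ms @ 60/7 + 228.571ms (4/7)
8. 3657.143ms @ 64/7 + 114.286ms (2/7)
9. 3771.429ms @ 66/7 + 114.286ms (2/7)
10. 3885.714ms @ 68/7 + 228.571ms (4/7)
11. 4114.286ms @ 72/7 + 228.571ms (4/7)
12. 4342.857ms @ 76/7 + 228.571ms (4/7)
13. 4571.429ms @ 80/7 + 228.571ms (4/7)

note 12 onset = 76/7b = 4342.857ms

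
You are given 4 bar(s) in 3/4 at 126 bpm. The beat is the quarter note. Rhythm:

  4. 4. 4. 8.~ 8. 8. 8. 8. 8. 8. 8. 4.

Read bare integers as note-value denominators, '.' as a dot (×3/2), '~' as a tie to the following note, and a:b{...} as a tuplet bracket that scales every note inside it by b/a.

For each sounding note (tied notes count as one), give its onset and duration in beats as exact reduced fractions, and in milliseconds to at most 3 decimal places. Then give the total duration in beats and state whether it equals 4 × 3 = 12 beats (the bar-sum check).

1) 0.0ms=0b +714.286ms=3/2b
2) 714.286ms=3/2b +714.286ms=3/2b
3) 1428.571ms=3b +714.286ms=3/2b
4) 2142.857ms=9/2b +714.286ms=3/2b
5) 2857.143ms=6b +357.143ms=3/4b
6) 3214.286ms=27/4b +357.143ms=3/4b
7) 3571.429ms=15/2b +357.143ms=3/4b
8) 3928.571ms=33/4b +357.143ms=3/4b
9) 4285.714ms=9b +357.143ms=3/4b
10) 4642.857ms=39/4b +357.143ms=3/4b
11) 5000.0ms=21/2b +714.286ms=3/2b
Σ=12b of 12 (126bpm 3/4) — PASS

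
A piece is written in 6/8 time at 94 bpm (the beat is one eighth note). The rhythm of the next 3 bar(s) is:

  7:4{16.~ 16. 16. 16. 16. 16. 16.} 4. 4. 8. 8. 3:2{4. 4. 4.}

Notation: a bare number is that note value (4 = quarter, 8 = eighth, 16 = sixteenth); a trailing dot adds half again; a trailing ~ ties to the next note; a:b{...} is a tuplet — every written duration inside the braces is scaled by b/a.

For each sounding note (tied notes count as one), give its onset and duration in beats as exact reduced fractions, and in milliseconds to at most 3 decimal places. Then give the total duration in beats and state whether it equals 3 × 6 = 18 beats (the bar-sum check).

1) 0.0ms=0b +547.112ms=6/7b
2) 547.112ms=6/7b +273.556ms=3/7b
3) 820.669ms=9/7b +273.556ms=3/7b
4) 1094.225ms=12/7b +273.556ms=3/7b
5) 1367.781ms=15/7b +273.556ms=3/7b
6) 1641.337ms=18/7b +273.556ms=3/7b
7) 1914.894ms=3b +1914.894ms=3b
8) 3829.787ms=6b +1914.894ms=3b
9) 5744.681ms=9b +957.447ms=3/2b
10) 6702.128ms=21/2b +957.447ms=3/2b
11) 7659.574ms=12b +1276.596ms=2b
12) 8936.17ms=14b +1276.596ms=2b
13) 10212.766ms=16b +1276.596ms=2b
Σ=18b of 18 (94bpm 6/8) — PASS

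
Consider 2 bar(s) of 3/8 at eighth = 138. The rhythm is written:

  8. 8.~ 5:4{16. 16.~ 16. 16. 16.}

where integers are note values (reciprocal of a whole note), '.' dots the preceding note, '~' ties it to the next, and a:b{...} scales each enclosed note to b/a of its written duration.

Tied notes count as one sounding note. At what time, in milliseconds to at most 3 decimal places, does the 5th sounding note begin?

1. 0.0ms @ 0 + 652.174ms (3/2)
2. 652.174ms @ 3/2 + 913.043ms (21/10)
3. 1565.217ms @ 18/5 + 521.739ms (6/5)
4. 2086.957ms @ 24/5 + 260.87ms (3/5)
5. 2347.826ms @ 27/5 + 260.87ms (3/5)

note 5 onset = 27/5b = 2347.826ms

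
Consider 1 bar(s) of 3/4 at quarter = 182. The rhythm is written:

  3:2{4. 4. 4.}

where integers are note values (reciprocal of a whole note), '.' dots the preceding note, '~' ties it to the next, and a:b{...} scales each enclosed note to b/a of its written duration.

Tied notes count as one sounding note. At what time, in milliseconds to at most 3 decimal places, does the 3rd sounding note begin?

1. 0.0ms @ 0 + 329.67ms (1)
2. 329.67ms @ 1 + 329.67ms (1)
3. 659.341ms @ 2 + 329.67ms (1)

note 3 onset = 2b = 659.341ms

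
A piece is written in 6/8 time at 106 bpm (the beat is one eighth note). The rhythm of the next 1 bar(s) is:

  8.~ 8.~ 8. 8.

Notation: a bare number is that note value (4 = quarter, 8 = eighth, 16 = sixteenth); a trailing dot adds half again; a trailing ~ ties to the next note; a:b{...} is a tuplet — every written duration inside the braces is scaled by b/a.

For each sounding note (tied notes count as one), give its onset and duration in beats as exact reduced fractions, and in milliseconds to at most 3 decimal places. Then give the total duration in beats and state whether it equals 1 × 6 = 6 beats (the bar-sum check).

1) 0.0ms=0b +2547.17ms=9/2b
2) 2547.17ms=9/2b +849.057ms=3/2b
Σ=6b of 6 (106bpm 6/8) — PASS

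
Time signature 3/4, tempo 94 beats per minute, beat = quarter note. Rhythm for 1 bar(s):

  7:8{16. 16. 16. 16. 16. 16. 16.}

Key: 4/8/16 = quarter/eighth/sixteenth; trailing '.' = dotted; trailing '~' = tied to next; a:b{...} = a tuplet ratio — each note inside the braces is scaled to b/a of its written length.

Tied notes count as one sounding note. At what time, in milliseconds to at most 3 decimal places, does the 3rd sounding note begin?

1. 0.0ms @ 0 + 273.556ms (3/7)
2. 273.556ms @ 3/7 + 273.556ms (3/7)
3. 547.112ms @ 6/7 + 273.556ms (3/7)
4. 820.669ms @ 9/7 + 273.556ms (3/7)
5. 1094.225ms @ 12/7 + 273.556ms (3/7)
6. 1367.781ms @ 15/7 + 273.556ms (3/7)
7. 1641.337ms @ 18/7 + 273.556ms (3/7)

note 3 onset = 6/7b = 547.112ms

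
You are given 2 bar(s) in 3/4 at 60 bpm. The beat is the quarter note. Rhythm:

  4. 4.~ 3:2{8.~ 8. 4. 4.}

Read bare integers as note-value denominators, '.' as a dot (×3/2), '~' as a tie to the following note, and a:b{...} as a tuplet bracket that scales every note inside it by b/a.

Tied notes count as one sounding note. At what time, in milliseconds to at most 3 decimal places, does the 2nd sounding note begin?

1. 0.0ms @ 0 + 1500.0ms (3/2)
2. 1500.0ms @ 3/2 + 2500.0ms (5/2)
3. 4000.0ms @ 4 + 1000.0ms (1)
4. 5000.0ms @ 5 + 1000.0ms (1)

note 2 onset = 3/2b = 1500.0ms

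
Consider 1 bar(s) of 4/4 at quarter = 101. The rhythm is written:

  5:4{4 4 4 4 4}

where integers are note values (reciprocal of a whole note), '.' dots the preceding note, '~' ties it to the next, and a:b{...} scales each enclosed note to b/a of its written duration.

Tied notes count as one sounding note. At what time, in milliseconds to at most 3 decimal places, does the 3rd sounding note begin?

note 3 onset = 8/5b = 950.495ms

1. 0.0ms @ 0 + 475.248ms (4/5)
2. 475.248ms @ 4/5 + 475.248ms (4/5)
3. 950.495ms @ 8/5 + 475.248ms (4/5)
4. 1425.743ms @ 12/5 + 475.248ms (4/5)
5. 1900.99ms @ 16/5 + 475.248ms (4/5)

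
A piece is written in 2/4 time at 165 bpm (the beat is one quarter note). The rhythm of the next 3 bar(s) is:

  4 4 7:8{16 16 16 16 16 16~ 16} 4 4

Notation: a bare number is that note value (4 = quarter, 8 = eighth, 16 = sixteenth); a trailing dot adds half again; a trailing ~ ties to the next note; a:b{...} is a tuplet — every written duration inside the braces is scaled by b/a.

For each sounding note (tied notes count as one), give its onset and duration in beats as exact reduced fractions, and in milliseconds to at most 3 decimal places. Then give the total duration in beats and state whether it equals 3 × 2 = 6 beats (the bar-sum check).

1) 0.0ms=0b +363.636ms=1b
2) 363.636ms=1b +363.636ms=1b
3) 727.273ms=2b +103.896ms=2/7b
4) 831.169ms=16/7b +103.896ms=2/7b
5) 935.065ms=18/7b +103.896ms=2/7b
6) 1038.961ms=20/7b +103.896ms=2/7b
7) 1142.857ms=22/7b +103.896ms=2/7b
8) 1246.753ms=24/7b +207.792ms=4/7b
9) 1454.545ms=4b +363.636ms=1b
10) 1818.182ms=5b +363.636ms=1b
Σ=6b of 6 (165bpm 2/4) — PASS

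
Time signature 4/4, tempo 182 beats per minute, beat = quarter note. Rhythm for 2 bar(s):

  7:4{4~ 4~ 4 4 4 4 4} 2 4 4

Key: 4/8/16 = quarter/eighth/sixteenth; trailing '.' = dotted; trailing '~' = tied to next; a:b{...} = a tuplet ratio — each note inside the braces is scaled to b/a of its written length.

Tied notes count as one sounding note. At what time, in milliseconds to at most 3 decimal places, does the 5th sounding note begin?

note 5 onset = 24/7b = 1130.298ms

1. 0.0ms @ 0 + 565.149ms (12/7)
2. 565.149ms @ 12/7 + 188.383ms (4/7)
3. 753.532ms @ 16/7 + 188.383ms (4/7)
4. 941.915ms @ 20/7 + 188.383ms (4/7)
5. 1130.298ms @ 24/7 + 188.383ms (4/7)
6. 1318.681ms @ 4 + 659.341ms (2)
7. 1978.022ms @ 6 + 329.67ms (1)
8. 2307.692ms @ 7 + 329.67ms (1)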